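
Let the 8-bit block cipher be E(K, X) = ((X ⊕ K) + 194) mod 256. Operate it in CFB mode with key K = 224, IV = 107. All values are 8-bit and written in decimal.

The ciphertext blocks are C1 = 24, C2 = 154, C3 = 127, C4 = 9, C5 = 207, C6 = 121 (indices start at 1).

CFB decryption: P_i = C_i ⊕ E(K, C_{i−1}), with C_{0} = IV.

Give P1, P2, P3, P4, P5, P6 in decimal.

P1: E(K, 107) = 77; 24 ⊕ 77 = 85.
P2: E(K, 24) = 186; 154 ⊕ 186 = 32.
P3: E(K, 154) = 60; 127 ⊕ 60 = 67.
P4: E(K, 127) = 97; 9 ⊕ 97 = 104.
P5: E(K, 9) = 171; 207 ⊕ 171 = 100.
P6: E(K, 207) = 241; 121 ⊕ 241 = 136.

P1 = 85, P2 = 32, P3 = 67, P4 = 104, P5 = 100, P6 = 136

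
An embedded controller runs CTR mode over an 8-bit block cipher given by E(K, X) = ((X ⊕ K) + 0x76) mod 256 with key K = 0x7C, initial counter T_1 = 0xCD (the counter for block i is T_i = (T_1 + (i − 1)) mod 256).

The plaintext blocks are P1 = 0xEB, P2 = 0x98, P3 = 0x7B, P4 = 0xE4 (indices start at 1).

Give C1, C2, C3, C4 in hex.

C1 = 0xCC, C2 = 0xB0, C3 = 0x52, C4 = 0xC6

CTR encryption: S_i = E(K, T_i) where T_i is the counter for block i; C_i = P_i ⊕ S_i.
C1: T = 0xCD, S = E(K, T) = 0x27; 0xEB ⊕ 0x27 = 0xCC.
C2: T = 0xCE, S = E(K, T) = 0x28; 0x98 ⊕ 0x28 = 0xB0.
C3: T = 0xCF, S = E(K, T) = 0x29; 0x7B ⊕ 0x29 = 0x52.
C4: T = 0xD0, S = E(K, T) = 0x22; 0xE4 ⊕ 0x22 = 0xC6.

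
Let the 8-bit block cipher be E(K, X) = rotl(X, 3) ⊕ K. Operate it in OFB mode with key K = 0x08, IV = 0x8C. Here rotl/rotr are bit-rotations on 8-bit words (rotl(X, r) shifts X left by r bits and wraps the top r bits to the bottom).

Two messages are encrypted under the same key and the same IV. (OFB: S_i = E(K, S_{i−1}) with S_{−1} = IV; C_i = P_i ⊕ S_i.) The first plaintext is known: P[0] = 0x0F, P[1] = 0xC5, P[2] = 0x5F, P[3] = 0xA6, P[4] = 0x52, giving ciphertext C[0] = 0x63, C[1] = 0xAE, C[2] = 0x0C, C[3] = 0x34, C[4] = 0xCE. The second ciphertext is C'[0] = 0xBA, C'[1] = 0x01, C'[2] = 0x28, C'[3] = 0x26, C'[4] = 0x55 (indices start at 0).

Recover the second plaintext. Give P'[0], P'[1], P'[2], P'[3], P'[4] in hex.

In OFB with a reused IV, both messages share the same keystream S_i, so C_i ⊕ C'_i = P_i ⊕ P'_i and thus P'_i = P_i ⊕ C_i ⊕ C'_i.
P'[0]: 0x0F ⊕ 0x63 ⊕ 0xBA = 0xD6.
P'[1]: 0xC5 ⊕ 0xAE ⊕ 0x01 = 0x6A.
P'[2]: 0x5F ⊕ 0x0C ⊕ 0x28 = 0x7B.
P'[3]: 0xA6 ⊕ 0x34 ⊕ 0x26 = 0xB4.
P'[4]: 0x52 ⊕ 0xCE ⊕ 0x55 = 0xC9.

P'[0] = 0xD6, P'[1] = 0x6A, P'[2] = 0x7B, P'[3] = 0xB4, P'[4] = 0xC9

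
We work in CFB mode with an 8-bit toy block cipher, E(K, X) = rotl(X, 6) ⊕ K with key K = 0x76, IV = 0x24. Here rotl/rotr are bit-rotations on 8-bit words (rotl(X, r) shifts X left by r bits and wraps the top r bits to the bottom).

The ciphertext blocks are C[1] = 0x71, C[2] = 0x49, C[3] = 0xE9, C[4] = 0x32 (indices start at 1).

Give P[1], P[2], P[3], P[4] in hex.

P[1] = 0x0E, P[2] = 0x63, P[3] = 0xCD, P[4] = 0x3E

CFB decryption: P_i = C_i ⊕ E(K, C_{i−1}), with C_{0} = IV.
P[1]: E(K, 0x24) = 0x7F; 0x71 ⊕ 0x7F = 0x0E.
P[2]: E(K, 0x71) = 0x2A; 0x49 ⊕ 0x2A = 0x63.
P[3]: E(K, 0x49) = 0x24; 0xE9 ⊕ 0x24 = 0xCD.
P[4]: E(K, 0xE9) = 0x0C; 0x32 ⊕ 0x0C = 0x3E.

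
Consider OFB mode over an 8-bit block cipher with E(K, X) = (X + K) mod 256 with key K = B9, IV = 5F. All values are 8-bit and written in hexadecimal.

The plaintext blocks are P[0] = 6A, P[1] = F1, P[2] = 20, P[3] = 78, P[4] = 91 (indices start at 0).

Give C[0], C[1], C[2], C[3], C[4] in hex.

C[0] = 72, C[1] = 20, C[2] = AA, C[3] = 3B, C[4] = 6D

OFB encryption: S_i = E(K, S_{i−1}) with S_{−1} = IV; C_i = P_i ⊕ S_i.
C[0]: S = E(K, 5F) = 18; 6A ⊕ 18 = 72.
C[1]: S = E(K, 18) = D1; F1 ⊕ D1 = 20.
C[2]: S = E(K, D1) = 8A; 20 ⊕ 8A = AA.
C[3]: S = E(K, 8A) = 43; 78 ⊕ 43 = 3B.
C[4]: S = E(K, 43) = FC; 91 ⊕ FC = 6D.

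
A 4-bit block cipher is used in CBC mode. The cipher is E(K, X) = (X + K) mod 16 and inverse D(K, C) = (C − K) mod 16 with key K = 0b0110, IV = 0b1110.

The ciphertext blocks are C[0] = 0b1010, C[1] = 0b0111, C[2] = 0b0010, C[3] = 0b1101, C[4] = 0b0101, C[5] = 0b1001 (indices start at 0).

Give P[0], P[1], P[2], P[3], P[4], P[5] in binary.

P[0] = 0b1010, P[1] = 0b1011, P[2] = 0b1011, P[3] = 0b0101, P[4] = 0b0010, P[5] = 0b0110

CBC decryption: P_i = D(K, C_i) ⊕ C_{i−1}, with C_{−1} = IV.
P[0]: D(K, 0b1010) = 0b0100; 0b0100 ⊕ 0b1110 = 0b1010.
P[1]: D(K, 0b0111) = 0b0001; 0b0001 ⊕ 0b1010 = 0b1011.
P[2]: D(K, 0b0010) = 0b1100; 0b1100 ⊕ 0b0111 = 0b1011.
P[3]: D(K, 0b1101) = 0b0111; 0b0111 ⊕ 0b0010 = 0b0101.
P[4]: D(K, 0b0101) = 0b1111; 0b1111 ⊕ 0b1101 = 0b0010.
P[5]: D(K, 0b1001) = 0b0011; 0b0011 ⊕ 0b0101 = 0b0110.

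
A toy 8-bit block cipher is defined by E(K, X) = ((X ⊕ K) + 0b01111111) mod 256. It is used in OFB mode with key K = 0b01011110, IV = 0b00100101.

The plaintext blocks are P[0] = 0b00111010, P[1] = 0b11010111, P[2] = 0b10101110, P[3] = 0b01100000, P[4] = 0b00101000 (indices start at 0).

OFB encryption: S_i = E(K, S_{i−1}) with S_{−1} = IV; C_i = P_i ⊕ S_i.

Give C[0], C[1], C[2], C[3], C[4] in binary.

C[0]: S = E(K, 0b00100101) = 0b11111010; 0b00111010 ⊕ 0b11111010 = 0b11000000.
C[1]: S = E(K, 0b11111010) = 0b00100011; 0b11010111 ⊕ 0b00100011 = 0b11110100.
C[2]: S = E(K, 0b00100011) = 0b11111100; 0b10101110 ⊕ 0b11111100 = 0b01010010.
C[3]: S = E(K, 0b11111100) = 0b00100001; 0b01100000 ⊕ 0b00100001 = 0b01000001.
C[4]: S = E(K, 0b00100001) = 0b11111110; 0b00101000 ⊕ 0b11111110 = 0b11010110.

C[0] = 0b11000000, C[1] = 0b11110100, C[2] = 0b01010010, C[3] = 0b01000001, C[4] = 0b11010110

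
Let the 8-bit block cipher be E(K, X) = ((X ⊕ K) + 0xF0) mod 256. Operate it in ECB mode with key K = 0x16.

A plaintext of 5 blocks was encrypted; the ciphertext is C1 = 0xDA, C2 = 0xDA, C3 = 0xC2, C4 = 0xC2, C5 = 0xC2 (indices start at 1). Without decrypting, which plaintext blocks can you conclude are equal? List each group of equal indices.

ECB encrypts each block independently with the same key, so equal ciphertext blocks imply equal plaintext blocks.
C1 = C2 = 0xDA, so P1 = P2.
C3 = C4 = C5 = 0xC2, so P3 = P4 = P5.

P1 = P2; P3 = P4 = P5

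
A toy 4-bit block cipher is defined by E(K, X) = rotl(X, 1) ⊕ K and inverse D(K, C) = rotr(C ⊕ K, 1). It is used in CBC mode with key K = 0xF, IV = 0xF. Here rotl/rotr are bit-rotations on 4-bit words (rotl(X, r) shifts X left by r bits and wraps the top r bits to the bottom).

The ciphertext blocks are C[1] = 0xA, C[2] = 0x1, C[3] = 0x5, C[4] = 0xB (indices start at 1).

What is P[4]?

CBC decryption: P_i = D(K, C_i) ⊕ C_{i−1}, with C_{0} = IV.
P[4]: D(K, 0xB) = 0x2; 0x2 ⊕ 0x5 = 0x7.

P[4] = 0x7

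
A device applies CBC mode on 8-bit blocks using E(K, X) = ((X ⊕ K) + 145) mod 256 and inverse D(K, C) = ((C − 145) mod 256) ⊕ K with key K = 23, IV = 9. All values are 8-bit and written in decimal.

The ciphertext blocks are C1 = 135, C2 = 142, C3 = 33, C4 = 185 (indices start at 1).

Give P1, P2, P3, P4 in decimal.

P1 = 232, P2 = 109, P3 = 9, P4 = 30

CBC decryption: P_i = D(K, C_i) ⊕ C_{i−1}, with C_{0} = IV.
P1: D(K, 135) = 225; 225 ⊕ 9 = 232.
P2: D(K, 142) = 234; 234 ⊕ 135 = 109.
P3: D(K, 33) = 135; 135 ⊕ 142 = 9.
P4: D(K, 185) = 63; 63 ⊕ 33 = 30.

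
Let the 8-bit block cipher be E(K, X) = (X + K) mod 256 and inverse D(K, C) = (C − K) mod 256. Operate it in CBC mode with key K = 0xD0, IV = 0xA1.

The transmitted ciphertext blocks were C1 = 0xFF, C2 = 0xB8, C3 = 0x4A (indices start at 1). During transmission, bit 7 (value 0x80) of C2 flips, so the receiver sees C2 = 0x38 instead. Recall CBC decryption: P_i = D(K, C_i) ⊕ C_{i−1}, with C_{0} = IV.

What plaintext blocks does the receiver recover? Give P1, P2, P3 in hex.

Only C2 changed, to 0x38. In CBC, a change in C_i garbles P_i and flips the same bit in P_{i+1}. Decrypting the received ciphertext:
P1: D(K, 0xFF) = 0x2F; 0x2F ⊕ 0xA1 = 0x8E.
P2: D(K, 0x38) = 0x68; 0x68 ⊕ 0xFF = 0x97.
P3: D(K, 0x4A) = 0x7A; 0x7A ⊕ 0x38 = 0x42.
Blocks that differ from the original plaintext: P2, P3.

P1 = 0x8E, P2 = 0x97, P3 = 0x42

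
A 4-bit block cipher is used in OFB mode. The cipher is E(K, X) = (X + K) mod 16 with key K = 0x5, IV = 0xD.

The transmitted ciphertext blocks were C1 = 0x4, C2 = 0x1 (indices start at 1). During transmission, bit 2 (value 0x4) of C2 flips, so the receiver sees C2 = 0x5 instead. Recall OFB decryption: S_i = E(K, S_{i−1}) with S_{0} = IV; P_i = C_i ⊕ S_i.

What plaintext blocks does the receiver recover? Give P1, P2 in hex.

P1 = 0x6, P2 = 0x2

Only C2 changed, to 0x5. In OFB, a change in C_i flips the same bit in P_i only; the keystream is unaffected. Decrypting the received ciphertext:
P1: S = E(K, 0xD) = 0x2; 0x4 ⊕ 0x2 = 0x6.
P2: S = E(K, 0x2) = 0x7; 0x5 ⊕ 0x7 = 0x2.
Blocks that differ from the original plaintext: P2.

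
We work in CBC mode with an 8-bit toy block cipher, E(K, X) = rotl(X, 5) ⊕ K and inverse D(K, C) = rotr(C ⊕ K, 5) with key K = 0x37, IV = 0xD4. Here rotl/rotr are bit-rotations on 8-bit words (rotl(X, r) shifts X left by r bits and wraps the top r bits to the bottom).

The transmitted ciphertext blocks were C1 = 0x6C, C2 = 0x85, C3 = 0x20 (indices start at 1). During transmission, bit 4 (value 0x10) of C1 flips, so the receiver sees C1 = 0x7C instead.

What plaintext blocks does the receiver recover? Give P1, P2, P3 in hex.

P1 = 0x8E, P2 = 0xE9, P3 = 0x3D

CBC decryption: P_i = D(K, C_i) ⊕ C_{i−1}, with C_{0} = IV.
Only C1 changed, to 0x7C. In CBC, a change in C_i garbles P_i and flips the same bit in P_{i+1}. Decrypting the received ciphertext:
P1: D(K, 0x7C) = 0x5A; 0x5A ⊕ 0xD4 = 0x8E.
P2: D(K, 0x85) = 0x95; 0x95 ⊕ 0x7C = 0xE9.
P3: D(K, 0x20) = 0xB8; 0xB8 ⊕ 0x85 = 0x3D.
Blocks that differ from the original plaintext: P1, P2.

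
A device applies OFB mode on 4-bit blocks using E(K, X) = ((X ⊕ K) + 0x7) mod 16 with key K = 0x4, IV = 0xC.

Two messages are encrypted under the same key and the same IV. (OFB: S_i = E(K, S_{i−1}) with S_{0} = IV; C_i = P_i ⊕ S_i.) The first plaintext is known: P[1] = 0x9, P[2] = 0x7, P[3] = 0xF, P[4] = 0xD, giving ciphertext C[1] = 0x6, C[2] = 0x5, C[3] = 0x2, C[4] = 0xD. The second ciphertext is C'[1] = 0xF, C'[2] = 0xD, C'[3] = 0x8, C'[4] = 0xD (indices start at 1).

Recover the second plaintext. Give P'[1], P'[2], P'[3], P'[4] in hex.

In OFB with a reused IV, both messages share the same keystream S_i, so C_i ⊕ C'_i = P_i ⊕ P'_i and thus P'_i = P_i ⊕ C_i ⊕ C'_i.
P'[1]: 0x9 ⊕ 0x6 ⊕ 0xF = 0x0.
P'[2]: 0x7 ⊕ 0x5 ⊕ 0xD = 0xF.
P'[3]: 0xF ⊕ 0x2 ⊕ 0x8 = 0x5.
P'[4]: 0xD ⊕ 0xD ⊕ 0xD = 0xD.

P'[1] = 0x0, P'[2] = 0xF, P'[3] = 0x5, P'[4] = 0xD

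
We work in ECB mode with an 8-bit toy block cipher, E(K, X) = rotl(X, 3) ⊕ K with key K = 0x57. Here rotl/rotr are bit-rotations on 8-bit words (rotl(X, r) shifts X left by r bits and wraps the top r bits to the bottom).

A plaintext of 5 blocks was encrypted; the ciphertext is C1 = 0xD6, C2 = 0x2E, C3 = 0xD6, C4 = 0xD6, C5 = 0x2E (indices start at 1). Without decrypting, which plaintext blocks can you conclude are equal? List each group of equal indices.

P1 = P3 = P4; P2 = P5

ECB encrypts each block independently with the same key, so equal ciphertext blocks imply equal plaintext blocks.
C1 = C3 = C4 = 0xD6, so P1 = P3 = P4.
C2 = C5 = 0x2E, so P2 = P5.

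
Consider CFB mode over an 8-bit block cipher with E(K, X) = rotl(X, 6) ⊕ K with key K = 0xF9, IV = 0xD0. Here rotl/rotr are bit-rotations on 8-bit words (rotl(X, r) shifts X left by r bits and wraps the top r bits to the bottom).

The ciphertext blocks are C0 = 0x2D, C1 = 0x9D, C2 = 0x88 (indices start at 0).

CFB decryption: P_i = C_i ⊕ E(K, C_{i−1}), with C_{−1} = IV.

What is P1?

P1 = 0x2F

P1: E(K, 0x2D) = 0xB2; 0x9D ⊕ 0xB2 = 0x2F.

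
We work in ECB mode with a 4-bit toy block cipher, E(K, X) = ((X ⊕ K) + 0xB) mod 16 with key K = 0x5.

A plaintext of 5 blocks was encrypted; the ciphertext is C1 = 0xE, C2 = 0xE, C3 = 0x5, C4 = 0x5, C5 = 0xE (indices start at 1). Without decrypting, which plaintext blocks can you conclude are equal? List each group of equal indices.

P1 = P2 = P5; P3 = P4

ECB encrypts each block independently with the same key, so equal ciphertext blocks imply equal plaintext blocks.
C1 = C2 = C5 = 0xE, so P1 = P2 = P5.
C3 = C4 = 0x5, so P3 = P4.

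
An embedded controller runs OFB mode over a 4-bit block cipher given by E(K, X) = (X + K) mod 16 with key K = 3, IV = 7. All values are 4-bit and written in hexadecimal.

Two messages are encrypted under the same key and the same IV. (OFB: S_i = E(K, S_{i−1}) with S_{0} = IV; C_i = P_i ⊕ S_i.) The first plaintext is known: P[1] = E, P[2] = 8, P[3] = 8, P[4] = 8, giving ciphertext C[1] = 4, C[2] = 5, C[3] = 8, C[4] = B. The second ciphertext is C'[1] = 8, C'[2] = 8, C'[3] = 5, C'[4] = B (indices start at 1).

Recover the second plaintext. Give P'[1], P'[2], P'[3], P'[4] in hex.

P'[1] = 2, P'[2] = 5, P'[3] = 5, P'[4] = 8

In OFB with a reused IV, both messages share the same keystream S_i, so C_i ⊕ C'_i = P_i ⊕ P'_i and thus P'_i = P_i ⊕ C_i ⊕ C'_i.
P'[1]: E ⊕ 4 ⊕ 8 = 2.
P'[2]: 8 ⊕ 5 ⊕ 8 = 5.
P'[3]: 8 ⊕ 8 ⊕ 5 = 5.
P'[4]: 8 ⊕ B ⊕ B = 8.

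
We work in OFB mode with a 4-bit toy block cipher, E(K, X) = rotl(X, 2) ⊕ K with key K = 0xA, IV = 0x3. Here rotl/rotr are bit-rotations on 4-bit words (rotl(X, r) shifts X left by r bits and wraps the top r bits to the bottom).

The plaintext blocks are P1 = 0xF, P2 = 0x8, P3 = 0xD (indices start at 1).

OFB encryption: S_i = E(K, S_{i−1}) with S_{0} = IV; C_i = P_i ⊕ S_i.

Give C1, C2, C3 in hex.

C1 = 0x9, C2 = 0xB, C3 = 0xB

C1: S = E(K, 0x3) = 0x6; 0xF ⊕ 0x6 = 0x9.
C2: S = E(K, 0x6) = 0x3; 0x8 ⊕ 0x3 = 0xB.
C3: S = E(K, 0x3) = 0x6; 0xD ⊕ 0x6 = 0xB.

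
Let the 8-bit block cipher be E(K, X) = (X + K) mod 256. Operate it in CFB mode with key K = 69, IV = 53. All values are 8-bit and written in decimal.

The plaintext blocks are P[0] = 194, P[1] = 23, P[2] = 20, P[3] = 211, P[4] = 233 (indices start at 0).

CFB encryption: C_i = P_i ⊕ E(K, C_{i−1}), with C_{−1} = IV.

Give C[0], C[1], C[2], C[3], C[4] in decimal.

C[0]: E(K, 53) = 122; 194 ⊕ 122 = 184.
C[1]: E(K, 184) = 253; 23 ⊕ 253 = 234.
C[2]: E(K, 234) = 47; 20 ⊕ 47 = 59.
C[3]: E(K, 59) = 128; 211 ⊕ 128 = 83.
C[4]: E(K, 83) = 152; 233 ⊕ 152 = 113.

C[0] = 184, C[1] = 234, C[2] = 59, C[3] = 83, C[4] = 113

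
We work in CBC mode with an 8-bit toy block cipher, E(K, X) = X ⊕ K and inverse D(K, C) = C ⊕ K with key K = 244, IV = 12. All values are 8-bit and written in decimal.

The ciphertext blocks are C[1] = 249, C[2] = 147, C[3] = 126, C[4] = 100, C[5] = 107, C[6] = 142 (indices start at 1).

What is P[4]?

CBC decryption: P_i = D(K, C_i) ⊕ C_{i−1}, with C_{0} = IV.
P[4]: D(K, 100) = 144; 144 ⊕ 126 = 238.

P[4] = 238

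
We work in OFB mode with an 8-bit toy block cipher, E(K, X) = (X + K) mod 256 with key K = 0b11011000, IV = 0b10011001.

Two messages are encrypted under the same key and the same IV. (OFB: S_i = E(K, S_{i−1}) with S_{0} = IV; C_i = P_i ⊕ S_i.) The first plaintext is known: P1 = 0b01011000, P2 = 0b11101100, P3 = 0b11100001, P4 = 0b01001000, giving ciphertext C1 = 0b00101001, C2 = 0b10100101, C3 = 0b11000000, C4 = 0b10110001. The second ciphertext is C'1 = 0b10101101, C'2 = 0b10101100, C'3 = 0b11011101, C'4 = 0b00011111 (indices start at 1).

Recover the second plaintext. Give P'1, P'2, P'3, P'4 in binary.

P'1 = 0b11011100, P'2 = 0b11100101, P'3 = 0b11111100, P'4 = 0b11100110

In OFB with a reused IV, both messages share the same keystream S_i, so C_i ⊕ C'_i = P_i ⊕ P'_i and thus P'_i = P_i ⊕ C_i ⊕ C'_i.
P'1: 0b01011000 ⊕ 0b00101001 ⊕ 0b10101101 = 0b11011100.
P'2: 0b11101100 ⊕ 0b10100101 ⊕ 0b10101100 = 0b11100101.
P'3: 0b11100001 ⊕ 0b11000000 ⊕ 0b11011101 = 0b11111100.
P'4: 0b01001000 ⊕ 0b10110001 ⊕ 0b00011111 = 0b11100110.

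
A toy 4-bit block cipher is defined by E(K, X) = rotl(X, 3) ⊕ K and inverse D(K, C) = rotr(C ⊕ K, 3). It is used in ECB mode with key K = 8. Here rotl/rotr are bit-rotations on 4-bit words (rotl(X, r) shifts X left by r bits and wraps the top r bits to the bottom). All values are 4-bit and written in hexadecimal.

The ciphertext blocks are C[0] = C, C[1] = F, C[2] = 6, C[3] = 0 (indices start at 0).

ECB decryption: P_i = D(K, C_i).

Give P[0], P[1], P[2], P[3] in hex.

P[0] = 8, P[1] = E, P[2] = D, P[3] = 1

P[0]: D(K, C) = 8.
P[1]: D(K, F) = E.
P[2]: D(K, 6) = D.
P[3]: D(K, 0) = 1.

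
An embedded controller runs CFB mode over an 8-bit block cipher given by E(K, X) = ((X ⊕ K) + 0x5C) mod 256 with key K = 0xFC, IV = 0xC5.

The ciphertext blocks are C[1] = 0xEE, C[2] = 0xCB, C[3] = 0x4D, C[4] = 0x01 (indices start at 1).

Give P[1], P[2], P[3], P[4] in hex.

CFB decryption: P_i = C_i ⊕ E(K, C_{i−1}), with C_{0} = IV.
P[1]: E(K, 0xC5) = 0x95; 0xEE ⊕ 0x95 = 0x7B.
P[2]: E(K, 0xEE) = 0x6E; 0xCB ⊕ 0x6E = 0xA5.
P[3]: E(K, 0xCB) = 0x93; 0x4D ⊕ 0x93 = 0xDE.
P[4]: E(K, 0x4D) = 0x0D; 0x01 ⊕ 0x0D = 0x0C.

P[1] = 0x7B, P[2] = 0xA5, P[3] = 0xDE, P[4] = 0x0C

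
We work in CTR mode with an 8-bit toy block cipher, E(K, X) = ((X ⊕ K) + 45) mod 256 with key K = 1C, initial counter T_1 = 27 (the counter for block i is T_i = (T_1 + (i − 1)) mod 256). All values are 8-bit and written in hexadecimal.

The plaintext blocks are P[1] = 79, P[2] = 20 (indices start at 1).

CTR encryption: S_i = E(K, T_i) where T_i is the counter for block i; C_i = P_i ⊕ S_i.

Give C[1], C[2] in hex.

C[1]: T = 27, S = E(K, T) = 80; 79 ⊕ 80 = F9.
C[2]: T = 28, S = E(K, T) = 79; 20 ⊕ 79 = 59.

C[1] = F9, C[2] = 59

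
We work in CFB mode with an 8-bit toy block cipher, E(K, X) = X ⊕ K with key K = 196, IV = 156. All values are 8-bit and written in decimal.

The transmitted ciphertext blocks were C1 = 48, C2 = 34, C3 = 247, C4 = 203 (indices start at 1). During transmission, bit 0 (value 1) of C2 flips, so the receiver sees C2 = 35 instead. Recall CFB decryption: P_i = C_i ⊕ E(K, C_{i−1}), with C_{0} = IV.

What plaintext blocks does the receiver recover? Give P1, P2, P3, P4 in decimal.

Only C2 changed, to 35. In CFB, a change in C_i flips the same bit in P_i and garbles P_{i+1}. Decrypting the received ciphertext:
P1: E(K, 156) = 88; 48 ⊕ 88 = 104.
P2: E(K, 48) = 244; 35 ⊕ 244 = 215.
P3: E(K, 35) = 231; 247 ⊕ 231 = 16.
P4: E(K, 247) = 51; 203 ⊕ 51 = 248.
Blocks that differ from the original plaintext: P2, P3.

P1 = 104, P2 = 215, P3 = 16, P4 = 248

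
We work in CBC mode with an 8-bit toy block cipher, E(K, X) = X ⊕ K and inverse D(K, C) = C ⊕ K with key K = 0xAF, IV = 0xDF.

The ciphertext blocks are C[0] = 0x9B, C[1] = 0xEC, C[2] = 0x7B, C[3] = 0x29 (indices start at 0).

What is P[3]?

P[3] = 0xFD

CBC decryption: P_i = D(K, C_i) ⊕ C_{i−1}, with C_{−1} = IV.
P[3]: D(K, 0x29) = 0x86; 0x86 ⊕ 0x7B = 0xFD.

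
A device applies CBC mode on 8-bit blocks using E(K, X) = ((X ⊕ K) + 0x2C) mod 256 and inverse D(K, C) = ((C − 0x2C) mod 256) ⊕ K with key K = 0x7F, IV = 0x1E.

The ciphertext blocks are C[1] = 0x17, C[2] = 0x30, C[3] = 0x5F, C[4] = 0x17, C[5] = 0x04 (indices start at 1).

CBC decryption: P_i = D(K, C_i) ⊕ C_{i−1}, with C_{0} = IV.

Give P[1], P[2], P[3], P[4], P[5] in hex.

P[1] = 0x8A, P[2] = 0x6C, P[3] = 0x7C, P[4] = 0xCB, P[5] = 0xB0

P[1]: D(K, 0x17) = 0x94; 0x94 ⊕ 0x1E = 0x8A.
P[2]: D(K, 0x30) = 0x7B; 0x7B ⊕ 0x17 = 0x6C.
P[3]: D(K, 0x5F) = 0x4C; 0x4C ⊕ 0x30 = 0x7C.
P[4]: D(K, 0x17) = 0x94; 0x94 ⊕ 0x5F = 0xCB.
P[5]: D(K, 0x04) = 0xA7; 0xA7 ⊕ 0x17 = 0xB0.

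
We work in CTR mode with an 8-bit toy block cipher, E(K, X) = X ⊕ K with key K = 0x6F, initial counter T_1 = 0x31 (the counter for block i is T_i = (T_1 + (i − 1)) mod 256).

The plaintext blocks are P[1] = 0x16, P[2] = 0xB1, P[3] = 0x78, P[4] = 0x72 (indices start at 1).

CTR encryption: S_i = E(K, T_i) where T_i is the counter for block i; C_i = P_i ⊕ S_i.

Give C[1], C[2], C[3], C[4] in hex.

C[1]: T = 0x31, S = E(K, T) = 0x5E; 0x16 ⊕ 0x5E = 0x48.
C[2]: T = 0x32, S = E(K, T) = 0x5D; 0xB1 ⊕ 0x5D = 0xEC.
C[3]: T = 0x33, S = E(K, T) = 0x5C; 0x78 ⊕ 0x5C = 0x24.
C[4]: T = 0x34, S = E(K, T) = 0x5B; 0x72 ⊕ 0x5B = 0x29.

C[1] = 0x48, C[2] = 0xEC, C[3] = 0x24, C[4] = 0x29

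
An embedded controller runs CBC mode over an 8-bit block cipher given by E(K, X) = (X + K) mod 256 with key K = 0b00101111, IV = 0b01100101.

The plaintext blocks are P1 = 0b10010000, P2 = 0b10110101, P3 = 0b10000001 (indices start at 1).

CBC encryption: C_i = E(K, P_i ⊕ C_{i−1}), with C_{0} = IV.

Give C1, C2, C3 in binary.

C1 = 0b00100100, C2 = 0b11000000, C3 = 0b01110000

C1: P1 ⊕ 0b01100101 = 0b11110101; E(K, 0b11110101) = 0b00100100.
C2: P2 ⊕ 0b00100100 = 0b10010001; E(K, 0b10010001) = 0b11000000.
C3: P3 ⊕ 0b11000000 = 0b01000001; E(K, 0b01000001) = 0b01110000.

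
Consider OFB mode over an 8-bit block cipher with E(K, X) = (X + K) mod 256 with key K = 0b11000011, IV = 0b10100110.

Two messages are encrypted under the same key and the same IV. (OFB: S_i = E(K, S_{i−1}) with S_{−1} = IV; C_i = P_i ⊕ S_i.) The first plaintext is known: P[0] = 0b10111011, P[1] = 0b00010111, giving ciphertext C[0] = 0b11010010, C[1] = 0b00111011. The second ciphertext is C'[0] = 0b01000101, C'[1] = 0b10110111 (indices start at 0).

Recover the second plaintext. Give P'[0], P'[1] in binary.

P'[0] = 0b00101100, P'[1] = 0b10011011

In OFB with a reused IV, both messages share the same keystream S_i, so C_i ⊕ C'_i = P_i ⊕ P'_i and thus P'_i = P_i ⊕ C_i ⊕ C'_i.
P'[0]: 0b10111011 ⊕ 0b11010010 ⊕ 0b01000101 = 0b00101100.
P'[1]: 0b00010111 ⊕ 0b00111011 ⊕ 0b10110111 = 0b10011011.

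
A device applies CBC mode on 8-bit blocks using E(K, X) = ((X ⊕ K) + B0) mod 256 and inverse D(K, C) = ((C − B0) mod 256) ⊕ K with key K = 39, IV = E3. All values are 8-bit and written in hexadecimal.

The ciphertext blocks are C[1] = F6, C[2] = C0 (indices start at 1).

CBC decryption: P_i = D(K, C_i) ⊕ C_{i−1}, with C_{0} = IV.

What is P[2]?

P[2]: D(K, C0) = 29; 29 ⊕ F6 = DF.

P[2] = DF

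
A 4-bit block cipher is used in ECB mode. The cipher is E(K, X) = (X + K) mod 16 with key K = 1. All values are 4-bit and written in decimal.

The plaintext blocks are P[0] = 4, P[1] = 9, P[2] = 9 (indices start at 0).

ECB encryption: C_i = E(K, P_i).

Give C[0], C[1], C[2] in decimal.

C[0] = 5, C[1] = 10, C[2] = 10

C[0]: E(K, 4) = 5.
C[1]: E(K, 9) = 10.
C[2]: E(K, 9) = 10.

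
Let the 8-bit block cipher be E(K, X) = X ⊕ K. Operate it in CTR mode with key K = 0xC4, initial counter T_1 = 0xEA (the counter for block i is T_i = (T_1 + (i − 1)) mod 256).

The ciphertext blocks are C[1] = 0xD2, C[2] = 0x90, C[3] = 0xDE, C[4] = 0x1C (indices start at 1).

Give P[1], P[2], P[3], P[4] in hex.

CTR decryption: S_i = E(K, T_i) where T_i is the counter for block i; P_i = C_i ⊕ S_i.
P[1]: T = 0xEA, S = E(K, T) = 0x2E; 0xD2 ⊕ 0x2E = 0xFC.
P[2]: T = 0xEB, S = E(K, T) = 0x2F; 0x90 ⊕ 0x2F = 0xBF.
P[3]: T = 0xEC, S = E(K, T) = 0x28; 0xDE ⊕ 0x28 = 0xF6.
P[4]: T = 0xED, S = E(K, T) = 0x29; 0x1C ⊕ 0x29 = 0x35.

P[1] = 0xFC, P[2] = 0xBF, P[3] = 0xF6, P[4] = 0x35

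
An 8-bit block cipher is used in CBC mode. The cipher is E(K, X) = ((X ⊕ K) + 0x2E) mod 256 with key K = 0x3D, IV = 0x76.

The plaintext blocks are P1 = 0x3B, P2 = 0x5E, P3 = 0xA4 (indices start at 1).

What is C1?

CBC encryption: C_i = E(K, P_i ⊕ C_{i−1}), with C_{0} = IV.
C1: P1 ⊕ 0x76 = 0x4D; E(K, 0x4D) = 0x9E.

C1 = 0x9E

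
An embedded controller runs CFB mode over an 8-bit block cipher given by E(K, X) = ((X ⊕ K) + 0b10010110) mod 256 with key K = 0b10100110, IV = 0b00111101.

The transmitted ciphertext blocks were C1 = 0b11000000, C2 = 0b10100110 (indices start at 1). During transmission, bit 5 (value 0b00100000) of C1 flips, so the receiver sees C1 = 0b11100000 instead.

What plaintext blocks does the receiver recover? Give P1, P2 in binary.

P1 = 0b11010001, P2 = 0b01111010

CFB decryption: P_i = C_i ⊕ E(K, C_{i−1}), with C_{0} = IV.
Only C1 changed, to 0b11100000. In CFB, a change in C_i flips the same bit in P_i and garbles P_{i+1}. Decrypting the received ciphertext:
P1: E(K, 0b00111101) = 0b00110001; 0b11100000 ⊕ 0b00110001 = 0b11010001.
P2: E(K, 0b11100000) = 0b11011100; 0b10100110 ⊕ 0b11011100 = 0b01111010.
Blocks that differ from the original plaintext: P1, P2.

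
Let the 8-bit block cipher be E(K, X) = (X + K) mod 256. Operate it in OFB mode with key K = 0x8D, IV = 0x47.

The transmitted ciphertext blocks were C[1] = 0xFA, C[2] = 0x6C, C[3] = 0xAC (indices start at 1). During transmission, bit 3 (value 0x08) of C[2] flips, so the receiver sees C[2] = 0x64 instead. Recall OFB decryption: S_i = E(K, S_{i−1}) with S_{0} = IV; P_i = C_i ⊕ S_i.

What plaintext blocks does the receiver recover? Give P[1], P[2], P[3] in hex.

P[1] = 0x2E, P[2] = 0x05, P[3] = 0x42

Only C[2] changed, to 0x64. In OFB, a change in C_i flips the same bit in P_i only; the keystream is unaffected. Decrypting the received ciphertext:
P[1]: S = E(K, 0x47) = 0xD4; 0xFA ⊕ 0xD4 = 0x2E.
P[2]: S = E(K, 0xD4) = 0x61; 0x64 ⊕ 0x61 = 0x05.
P[3]: S = E(K, 0x61) = 0xEE; 0xAC ⊕ 0xEE = 0x42.
Blocks that differ from the original plaintext: P[2].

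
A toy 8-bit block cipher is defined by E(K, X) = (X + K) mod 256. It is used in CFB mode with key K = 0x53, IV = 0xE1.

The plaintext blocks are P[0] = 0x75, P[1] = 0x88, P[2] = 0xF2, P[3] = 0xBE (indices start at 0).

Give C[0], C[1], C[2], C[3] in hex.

C[0] = 0x41, C[1] = 0x1C, C[2] = 0x9D, C[3] = 0x4E

CFB encryption: C_i = P_i ⊕ E(K, C_{i−1}), with C_{−1} = IV.
C[0]: E(K, 0xE1) = 0x34; 0x75 ⊕ 0x34 = 0x41.
C[1]: E(K, 0x41) = 0x94; 0x88 ⊕ 0x94 = 0x1C.
C[2]: E(K, 0x1C) = 0x6F; 0xF2 ⊕ 0x6F = 0x9D.
C[3]: E(K, 0x9D) = 0xF0; 0xBE ⊕ 0xF0 = 0x4E.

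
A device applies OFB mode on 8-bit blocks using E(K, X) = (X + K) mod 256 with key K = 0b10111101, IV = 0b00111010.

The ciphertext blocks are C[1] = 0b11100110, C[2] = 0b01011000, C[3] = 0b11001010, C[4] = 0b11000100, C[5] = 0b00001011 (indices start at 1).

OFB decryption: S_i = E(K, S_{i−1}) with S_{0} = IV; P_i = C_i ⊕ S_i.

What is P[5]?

P[1]: S = E(K, 0b00111010) = 0b11110111; 0b11100110 ⊕ 0b11110111 = 0b00010001.
P[2]: S = E(K, 0b11110111) = 0b10110100; 0b01011000 ⊕ 0b10110100 = 0b11101100.
P[3]: S = E(K, 0b10110100) = 0b01110001; 0b11001010 ⊕ 0b01110001 = 0b10111011.
P[4]: S = E(K, 0b01110001) = 0b00101110; 0b11000100 ⊕ 0b00101110 = 0b11101010.
P[5]: S = E(K, 0b00101110) = 0b11101011; 0b00001011 ⊕ 0b11101011 = 0b11100000.

P[5] = 0b11100000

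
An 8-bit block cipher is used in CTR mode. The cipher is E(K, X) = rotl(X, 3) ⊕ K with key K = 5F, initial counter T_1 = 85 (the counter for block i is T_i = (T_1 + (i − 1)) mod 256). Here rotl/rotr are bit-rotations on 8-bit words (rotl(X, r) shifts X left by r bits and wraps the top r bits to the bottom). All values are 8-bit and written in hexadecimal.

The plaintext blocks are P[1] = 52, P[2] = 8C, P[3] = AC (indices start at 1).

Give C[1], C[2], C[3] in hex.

CTR encryption: S_i = E(K, T_i) where T_i is the counter for block i; C_i = P_i ⊕ S_i.
C[1]: T = 85, S = E(K, T) = 73; 52 ⊕ 73 = 21.
C[2]: T = 86, S = E(K, T) = 6B; 8C ⊕ 6B = E7.
C[3]: T = 87, S = E(K, T) = 63; AC ⊕ 63 = CF.

C[1] = 21, C[2] = E7, C[3] = CF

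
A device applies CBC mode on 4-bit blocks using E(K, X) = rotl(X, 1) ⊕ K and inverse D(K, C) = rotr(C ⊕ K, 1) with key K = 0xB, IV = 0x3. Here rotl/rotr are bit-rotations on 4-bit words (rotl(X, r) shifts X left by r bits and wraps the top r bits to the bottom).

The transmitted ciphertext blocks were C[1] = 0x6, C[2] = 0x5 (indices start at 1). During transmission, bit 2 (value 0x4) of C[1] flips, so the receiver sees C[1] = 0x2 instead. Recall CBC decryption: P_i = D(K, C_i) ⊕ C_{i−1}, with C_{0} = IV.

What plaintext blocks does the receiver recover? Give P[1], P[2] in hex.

P[1] = 0xF, P[2] = 0x5

Only C[1] changed, to 0x2. In CBC, a change in C_i garbles P_i and flips the same bit in P_{i+1}. Decrypting the received ciphertext:
P[1]: D(K, 0x2) = 0xC; 0xC ⊕ 0x3 = 0xF.
P[2]: D(K, 0x5) = 0x7; 0x7 ⊕ 0x2 = 0x5.
Blocks that differ from the original plaintext: P[1], P[2].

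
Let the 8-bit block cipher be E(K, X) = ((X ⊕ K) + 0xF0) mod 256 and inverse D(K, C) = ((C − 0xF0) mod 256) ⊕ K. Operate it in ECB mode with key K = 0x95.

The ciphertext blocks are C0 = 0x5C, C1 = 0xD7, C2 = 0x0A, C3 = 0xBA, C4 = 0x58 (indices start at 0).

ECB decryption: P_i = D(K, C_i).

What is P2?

P2 = 0x8F

P2: D(K, 0x0A) = 0x8F.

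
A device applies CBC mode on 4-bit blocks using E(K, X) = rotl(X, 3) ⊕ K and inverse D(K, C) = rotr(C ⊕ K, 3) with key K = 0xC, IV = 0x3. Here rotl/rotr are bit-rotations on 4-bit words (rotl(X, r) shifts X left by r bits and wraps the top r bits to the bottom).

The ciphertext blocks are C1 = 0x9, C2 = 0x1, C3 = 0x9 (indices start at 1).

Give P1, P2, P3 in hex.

P1 = 0x9, P2 = 0x2, P3 = 0xB

CBC decryption: P_i = D(K, C_i) ⊕ C_{i−1}, with C_{0} = IV.
P1: D(K, 0x9) = 0xA; 0xA ⊕ 0x3 = 0x9.
P2: D(K, 0x1) = 0xB; 0xB ⊕ 0x9 = 0x2.
P3: D(K, 0x9) = 0xA; 0xA ⊕ 0x1 = 0xB.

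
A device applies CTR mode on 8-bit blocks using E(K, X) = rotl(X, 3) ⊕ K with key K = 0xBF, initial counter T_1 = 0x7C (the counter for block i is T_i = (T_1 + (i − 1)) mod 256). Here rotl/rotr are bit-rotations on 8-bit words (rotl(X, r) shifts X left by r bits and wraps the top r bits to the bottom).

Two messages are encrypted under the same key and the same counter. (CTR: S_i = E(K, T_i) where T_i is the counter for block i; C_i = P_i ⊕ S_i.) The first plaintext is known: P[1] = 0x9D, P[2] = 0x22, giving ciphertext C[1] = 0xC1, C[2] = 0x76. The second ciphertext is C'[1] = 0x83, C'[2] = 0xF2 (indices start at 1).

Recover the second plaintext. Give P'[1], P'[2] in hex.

In CTR with a reused counter, both messages share the same keystream S_i, so C_i ⊕ C'_i = P_i ⊕ P'_i and thus P'_i = P_i ⊕ C_i ⊕ C'_i.
P'[1]: 0x9D ⊕ 0xC1 ⊕ 0x83 = 0xDF.
P'[2]: 0x22 ⊕ 0x76 ⊕ 0xF2 = 0xA6.

P'[1] = 0xDF, P'[2] = 0xA6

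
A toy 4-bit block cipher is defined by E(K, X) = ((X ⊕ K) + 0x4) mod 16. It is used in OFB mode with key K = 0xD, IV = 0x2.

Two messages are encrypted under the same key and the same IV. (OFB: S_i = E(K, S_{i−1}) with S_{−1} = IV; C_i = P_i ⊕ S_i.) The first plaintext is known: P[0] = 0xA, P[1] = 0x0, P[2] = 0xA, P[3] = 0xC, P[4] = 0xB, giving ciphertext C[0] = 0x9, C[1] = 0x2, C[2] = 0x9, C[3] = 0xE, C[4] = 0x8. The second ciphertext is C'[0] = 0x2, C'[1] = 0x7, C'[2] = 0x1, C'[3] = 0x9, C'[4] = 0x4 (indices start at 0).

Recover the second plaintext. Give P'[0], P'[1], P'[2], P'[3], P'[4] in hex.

In OFB with a reused IV, both messages share the same keystream S_i, so C_i ⊕ C'_i = P_i ⊕ P'_i and thus P'_i = P_i ⊕ C_i ⊕ C'_i.
P'[0]: 0xA ⊕ 0x9 ⊕ 0x2 = 0x1.
P'[1]: 0x0 ⊕ 0x2 ⊕ 0x7 = 0x5.
P'[2]: 0xA ⊕ 0x9 ⊕ 0x1 = 0x2.
P'[3]: 0xC ⊕ 0xE ⊕ 0x9 = 0xB.
P'[4]: 0xB ⊕ 0x8 ⊕ 0x4 = 0x7.

P'[0] = 0x1, P'[1] = 0x5, P'[2] = 0x2, P'[3] = 0xB, P'[4] = 0x7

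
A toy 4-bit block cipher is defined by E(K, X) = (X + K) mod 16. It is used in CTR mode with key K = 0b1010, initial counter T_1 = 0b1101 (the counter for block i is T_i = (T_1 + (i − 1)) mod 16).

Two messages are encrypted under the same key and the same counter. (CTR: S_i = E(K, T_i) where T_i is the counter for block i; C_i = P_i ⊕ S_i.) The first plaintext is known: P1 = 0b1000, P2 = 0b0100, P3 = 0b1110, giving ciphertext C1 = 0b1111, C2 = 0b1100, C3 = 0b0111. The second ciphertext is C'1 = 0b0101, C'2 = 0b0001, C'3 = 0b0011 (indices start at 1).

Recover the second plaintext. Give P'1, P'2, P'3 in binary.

In CTR with a reused counter, both messages share the same keystream S_i, so C_i ⊕ C'_i = P_i ⊕ P'_i and thus P'_i = P_i ⊕ C_i ⊕ C'_i.
P'1: 0b1000 ⊕ 0b1111 ⊕ 0b0101 = 0b0010.
P'2: 0b0100 ⊕ 0b1100 ⊕ 0b0001 = 0b1001.
P'3: 0b1110 ⊕ 0b0111 ⊕ 0b0011 = 0b1010.

P'1 = 0b0010, P'2 = 0b1001, P'3 = 0b1010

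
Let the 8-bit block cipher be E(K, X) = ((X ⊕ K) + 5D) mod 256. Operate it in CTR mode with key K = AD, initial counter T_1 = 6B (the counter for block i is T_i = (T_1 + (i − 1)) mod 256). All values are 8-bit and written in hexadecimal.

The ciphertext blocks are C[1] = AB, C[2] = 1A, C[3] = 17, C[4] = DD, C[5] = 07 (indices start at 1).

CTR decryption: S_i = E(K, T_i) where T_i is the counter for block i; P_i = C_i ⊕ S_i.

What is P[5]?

P[5] = 18

P[5]: T = 6F, S = E(K, T) = 1F; 07 ⊕ 1F = 18.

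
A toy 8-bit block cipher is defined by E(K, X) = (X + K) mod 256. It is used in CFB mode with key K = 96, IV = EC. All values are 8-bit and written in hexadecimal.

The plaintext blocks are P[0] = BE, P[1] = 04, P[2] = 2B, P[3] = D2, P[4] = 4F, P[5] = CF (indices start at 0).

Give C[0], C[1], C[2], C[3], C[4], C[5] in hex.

C[0] = 3C, C[1] = D6, C[2] = 47, C[3] = 0F, C[4] = EA, C[5] = 4F

CFB encryption: C_i = P_i ⊕ E(K, C_{i−1}), with C_{−1} = IV.
C[0]: E(K, EC) = 82; BE ⊕ 82 = 3C.
C[1]: E(K, 3C) = D2; 04 ⊕ D2 = D6.
C[2]: E(K, D6) = 6C; 2B ⊕ 6C = 47.
C[3]: E(K, 47) = DD; D2 ⊕ DD = 0F.
C[4]: E(K, 0F) = A5; 4F ⊕ A5 = EA.
C[5]: E(K, EA) = 80; CF ⊕ 80 = 4F.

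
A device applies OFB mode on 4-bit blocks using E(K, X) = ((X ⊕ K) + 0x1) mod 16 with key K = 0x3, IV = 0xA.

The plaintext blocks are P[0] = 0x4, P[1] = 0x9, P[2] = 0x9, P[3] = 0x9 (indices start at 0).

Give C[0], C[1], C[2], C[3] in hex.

C[0] = 0xE, C[1] = 0x3, C[2] = 0x3, C[3] = 0x3

OFB encryption: S_i = E(K, S_{i−1}) with S_{−1} = IV; C_i = P_i ⊕ S_i.
C[0]: S = E(K, 0xA) = 0xA; 0x4 ⊕ 0xA = 0xE.
C[1]: S = E(K, 0xA) = 0xA; 0x9 ⊕ 0xA = 0x3.
C[2]: S = E(K, 0xA) = 0xA; 0x9 ⊕ 0xA = 0x3.
C[3]: S = E(K, 0xA) = 0xA; 0x9 ⊕ 0xA = 0x3.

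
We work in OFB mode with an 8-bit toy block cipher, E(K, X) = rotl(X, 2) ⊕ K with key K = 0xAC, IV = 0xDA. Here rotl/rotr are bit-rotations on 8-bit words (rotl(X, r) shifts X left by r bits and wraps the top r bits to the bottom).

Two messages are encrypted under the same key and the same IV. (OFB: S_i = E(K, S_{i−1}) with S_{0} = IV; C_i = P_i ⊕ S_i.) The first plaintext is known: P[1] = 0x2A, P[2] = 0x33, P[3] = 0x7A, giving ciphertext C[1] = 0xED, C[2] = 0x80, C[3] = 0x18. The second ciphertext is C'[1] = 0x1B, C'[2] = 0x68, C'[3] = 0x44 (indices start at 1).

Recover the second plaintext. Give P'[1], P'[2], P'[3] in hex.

P'[1] = 0xDC, P'[2] = 0xDB, P'[3] = 0x26

In OFB with a reused IV, both messages share the same keystream S_i, so C_i ⊕ C'_i = P_i ⊕ P'_i and thus P'_i = P_i ⊕ C_i ⊕ C'_i.
P'[1]: 0x2A ⊕ 0xED ⊕ 0x1B = 0xDC.
P'[2]: 0x33 ⊕ 0x80 ⊕ 0x68 = 0xDB.
P'[3]: 0x7A ⊕ 0x18 ⊕ 0x44 = 0x26.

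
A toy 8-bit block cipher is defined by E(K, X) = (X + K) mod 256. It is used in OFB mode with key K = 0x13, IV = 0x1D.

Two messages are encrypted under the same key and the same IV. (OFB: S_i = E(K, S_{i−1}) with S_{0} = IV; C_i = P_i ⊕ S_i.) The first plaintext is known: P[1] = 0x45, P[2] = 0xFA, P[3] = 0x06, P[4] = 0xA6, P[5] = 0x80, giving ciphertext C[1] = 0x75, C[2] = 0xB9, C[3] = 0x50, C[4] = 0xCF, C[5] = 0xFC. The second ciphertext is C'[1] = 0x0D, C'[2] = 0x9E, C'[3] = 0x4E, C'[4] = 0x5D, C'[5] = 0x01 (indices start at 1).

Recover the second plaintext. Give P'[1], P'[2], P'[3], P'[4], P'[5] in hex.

P'[1] = 0x3D, P'[2] = 0xDD, P'[3] = 0x18, P'[4] = 0x34, P'[5] = 0x7D

In OFB with a reused IV, both messages share the same keystream S_i, so C_i ⊕ C'_i = P_i ⊕ P'_i and thus P'_i = P_i ⊕ C_i ⊕ C'_i.
P'[1]: 0x45 ⊕ 0x75 ⊕ 0x0D = 0x3D.
P'[2]: 0xFA ⊕ 0xB9 ⊕ 0x9E = 0xDD.
P'[3]: 0x06 ⊕ 0x50 ⊕ 0x4E = 0x18.
P'[4]: 0xA6 ⊕ 0xCF ⊕ 0x5D = 0x34.
P'[5]: 0x80 ⊕ 0xFC ⊕ 0x01 = 0x7D.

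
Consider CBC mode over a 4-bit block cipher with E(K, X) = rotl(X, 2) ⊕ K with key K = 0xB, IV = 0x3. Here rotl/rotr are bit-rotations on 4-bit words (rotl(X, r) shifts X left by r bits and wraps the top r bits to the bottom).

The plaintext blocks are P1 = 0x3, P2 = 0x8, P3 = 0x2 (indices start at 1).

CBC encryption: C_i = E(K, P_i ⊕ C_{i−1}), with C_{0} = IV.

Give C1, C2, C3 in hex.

C1 = 0xB, C2 = 0x7, C3 = 0xE

C1: P1 ⊕ 0x3 = 0x0; E(K, 0x0) = 0xB.
C2: P2 ⊕ 0xB = 0x3; E(K, 0x3) = 0x7.
C3: P3 ⊕ 0x7 = 0x5; E(K, 0x5) = 0xE.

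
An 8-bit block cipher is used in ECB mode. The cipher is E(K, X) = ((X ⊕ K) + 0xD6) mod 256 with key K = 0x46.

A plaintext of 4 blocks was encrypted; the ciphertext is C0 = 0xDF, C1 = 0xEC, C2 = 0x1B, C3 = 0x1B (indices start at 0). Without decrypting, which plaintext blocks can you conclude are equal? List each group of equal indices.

ECB encrypts each block independently with the same key, so equal ciphertext blocks imply equal plaintext blocks.
C2 = C3 = 0x1B, so P2 = P3.

P2 = P3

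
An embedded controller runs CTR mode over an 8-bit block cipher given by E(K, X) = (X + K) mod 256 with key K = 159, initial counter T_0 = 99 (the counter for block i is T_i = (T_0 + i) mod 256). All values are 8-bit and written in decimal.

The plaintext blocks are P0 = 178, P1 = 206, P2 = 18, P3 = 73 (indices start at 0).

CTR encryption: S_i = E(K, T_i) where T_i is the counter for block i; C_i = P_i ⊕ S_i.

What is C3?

C0: T = 99, S = E(K, T) = 2; 178 ⊕ 2 = 176.
C1: T = 100, S = E(K, T) = 3; 206 ⊕ 3 = 205.
C2: T = 101, S = E(K, T) = 4; 18 ⊕ 4 = 22.
C3: T = 102, S = E(K, T) = 5; 73 ⊕ 5 = 76.

C3 = 76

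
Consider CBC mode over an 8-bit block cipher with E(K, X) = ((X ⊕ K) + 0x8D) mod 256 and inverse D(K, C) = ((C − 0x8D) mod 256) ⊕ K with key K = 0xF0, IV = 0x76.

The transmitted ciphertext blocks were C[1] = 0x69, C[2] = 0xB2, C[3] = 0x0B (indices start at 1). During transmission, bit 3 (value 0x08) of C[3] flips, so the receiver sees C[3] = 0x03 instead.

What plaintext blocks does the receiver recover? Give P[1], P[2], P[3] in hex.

CBC decryption: P_i = D(K, C_i) ⊕ C_{i−1}, with C_{0} = IV.
Only C[3] changed, to 0x03. In CBC, a change in C_i garbles P_i and flips the same bit in P_{i+1}. Decrypting the received ciphertext:
P[1]: D(K, 0x69) = 0x2C; 0x2C ⊕ 0x76 = 0x5A.
P[2]: D(K, 0xB2) = 0xD5; 0xD5 ⊕ 0x69 = 0xBC.
P[3]: D(K, 0x03) = 0x86; 0x86 ⊕ 0xB2 = 0x34.
Blocks that differ from the original plaintext: P[3].

P[1] = 0x5A, P[2] = 0xBC, P[3] = 0x34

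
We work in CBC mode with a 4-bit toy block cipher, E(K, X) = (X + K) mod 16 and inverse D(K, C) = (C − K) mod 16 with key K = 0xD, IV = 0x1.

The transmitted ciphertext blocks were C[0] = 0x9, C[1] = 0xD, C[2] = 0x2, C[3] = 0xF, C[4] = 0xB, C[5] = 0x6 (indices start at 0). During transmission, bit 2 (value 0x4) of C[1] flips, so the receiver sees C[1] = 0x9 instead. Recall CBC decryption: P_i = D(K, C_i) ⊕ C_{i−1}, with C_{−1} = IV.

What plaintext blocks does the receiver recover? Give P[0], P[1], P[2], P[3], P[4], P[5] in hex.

P[0] = 0xD, P[1] = 0x5, P[2] = 0xC, P[3] = 0x0, P[4] = 0x1, P[5] = 0x2

Only C[1] changed, to 0x9. In CBC, a change in C_i garbles P_i and flips the same bit in P_{i+1}. Decrypting the received ciphertext:
P[0]: D(K, 0x9) = 0xC; 0xC ⊕ 0x1 = 0xD.
P[1]: D(K, 0x9) = 0xC; 0xC ⊕ 0x9 = 0x5.
P[2]: D(K, 0x2) = 0x5; 0x5 ⊕ 0x9 = 0xC.
P[3]: D(K, 0xF) = 0x2; 0x2 ⊕ 0x2 = 0x0.
P[4]: D(K, 0xB) = 0xE; 0xE ⊕ 0xF = 0x1.
P[5]: D(K, 0x6) = 0x9; 0x9 ⊕ 0xB = 0x2.
Blocks that differ from the original plaintext: P[1], P[2].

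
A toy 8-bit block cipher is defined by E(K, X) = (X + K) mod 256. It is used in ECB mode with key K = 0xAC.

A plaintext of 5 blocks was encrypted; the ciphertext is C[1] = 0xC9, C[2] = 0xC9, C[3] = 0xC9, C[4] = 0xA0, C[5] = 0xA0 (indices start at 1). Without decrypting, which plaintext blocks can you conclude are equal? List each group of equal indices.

P[1] = P[2] = P[3]; P[4] = P[5]

ECB encrypts each block independently with the same key, so equal ciphertext blocks imply equal plaintext blocks.
C[1] = C[2] = C[3] = 0xC9, so P[1] = P[2] = P[3].
C[4] = C[5] = 0xA0, so P[4] = P[5].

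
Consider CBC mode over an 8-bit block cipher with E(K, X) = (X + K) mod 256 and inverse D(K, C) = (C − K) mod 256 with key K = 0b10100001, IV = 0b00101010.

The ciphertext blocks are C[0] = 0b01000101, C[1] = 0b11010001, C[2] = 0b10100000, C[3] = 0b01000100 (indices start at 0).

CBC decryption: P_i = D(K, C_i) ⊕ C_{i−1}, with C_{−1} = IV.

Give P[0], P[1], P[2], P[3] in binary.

P[0]: D(K, 0b01000101) = 0b10100100; 0b10100100 ⊕ 0b00101010 = 0b10001110.
P[1]: D(K, 0b11010001) = 0b00110000; 0b00110000 ⊕ 0b01000101 = 0b01110101.
P[2]: D(K, 0b10100000) = 0b11111111; 0b11111111 ⊕ 0b11010001 = 0b00101110.
P[3]: D(K, 0b01000100) = 0b10100011; 0b10100011 ⊕ 0b10100000 = 0b00000011.

P[0] = 0b10001110, P[1] = 0b01110101, P[2] = 0b00101110, P[3] = 0b00000011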